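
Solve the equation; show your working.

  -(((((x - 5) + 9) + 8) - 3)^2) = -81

Step 1. [-(((((x - 5) + 9) + 8) - 3)^2) = -81] LHS negated; negate both sides ⇒ neg: ((((x - 5) + 9) + 8) - 3)^2 = 81.
Step 2. [((((x - 5) + 9) + 8) - 3)^2 = 81] √ both sides: 81 ≥ 0 gives two branches. So sqrt: (((x - 5) + 9) + 8) - 3 = 9 or -9.
Step 3. [(((x - 5) + 9) + 8) - 3 = 9 or -9] the outer -3 inverts by adding 3, so sub: ((x - 5) + 9) + 8 = 12 or -6.
Step 4. [((x - 5) + 9) + 8 = 12 or -6] +8 is outermost — subtract 8 both sides. So sub: (x - 5) + 9 = 4 or -14.
Step 5. [(x - 5) + 9 = 4 or -14] subtract 9: x sits inside (… + 9), so sub: x - 5 = -5 or -23.
Step 6. [x - 5 = -5 or -23] -5 is outermost — add 5 both sides ⇒ sub: x = 0 or -18.

Answer: x ∈ {-18, 0}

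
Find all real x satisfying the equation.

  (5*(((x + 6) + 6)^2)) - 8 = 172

Step 1. [(5*(((x + 6) + 6)^2)) - 8 = 172] add 8: x sits inside (… - 8). So sub: 5*(((x + 6) + 6)^2) = 180.
Step 2. [5*(((x + 6) + 6)^2) = 180] divide by the outer 5, so div: ((x + 6) + 6)^2 = 36.
Step 3. [((x + 6) + 6)^2 = 36] 36 ≥ 0, LHS is (·)² — take ±√. So sqrt: (x + 6) + 6 = 6 or -6.
Step 4. [(x + 6) + 6 = 6 or -6] subtract 6: x sits inside (… + 6) ⇒ sub: x + 6 = 0 or -12.
Step 5. [x + 6 = 0 or -12] peel the +6: subtract 6 from each side. So sub: x = -6 or -18.

Answer: x ∈ {-18, -6}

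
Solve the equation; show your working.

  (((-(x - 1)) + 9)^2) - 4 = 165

Step 1. [(((-(x - 1)) + 9)^2) - 4 = 165] the outer -4 inverts by adding 4 ⇒ sub: ((-(x - 1)) + 9)^2 = 169.
Step 2. [((-(x - 1)) + 9)^2 = 169] LHS squared, RHS 169 ≥ 0: apply √ (±). So sqrt: (-(x - 1)) + 9 = 13 or -13.
Step 3. [(-(x - 1)) + 9 = 13 or -13] 9 comes off first (subtract 9) ⇒ sub: -(x - 1) = 4 or -22.
Step 4. [-(x - 1) = 4 or -22] flip signs both sides, so neg: x - 1 = -4 or 22.
Step 5. [x - 1 = -4 or 22] peel the -1: add 1 from each side. So sub: x = -3 or 23.

Answer: x ∈ {-3, 23}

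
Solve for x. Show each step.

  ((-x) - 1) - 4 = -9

Step 1. [((-x) - 1) - 4 = -9] peel the -4: add 4 from each side ⇒ sub: (-x) - 1 = -5.
Step 2. [(-x) - 1 = -5] -1 is outermost — add 1 both sides ⇒ sub: -x = -4.
Step 3. [-x = -4] flip signs both sides ⇒ neg: x = 4.

Answer: x ∈ {4}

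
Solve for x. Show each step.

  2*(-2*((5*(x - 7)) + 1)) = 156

Step 1. [2*(-2*((5*(x - 7)) + 1)) = 156] LHS = 2·(…); ÷2 both sides, so div: -2*((5*(x - 7)) + 1) = 78.
Step 2. [-2*((5*(x - 7)) + 1) = 78] -2 out front; divide by -2, so div: (5*(x - 7)) + 1 = -39.
Step 3. [(5*(x - 7)) + 1 = -39] the outer +1 inverts by subtracting 1. So sub: 5*(x - 7) = -40.
Step 4. [5*(x - 7) = -40] 5 out front; divide by 5 ⇒ div: x - 7 = -8.
Step 5. [x - 7 = -8] the outer -7 inverts by adding 7 ⇒ sub: x = -1.

Answer: x ∈ {-1}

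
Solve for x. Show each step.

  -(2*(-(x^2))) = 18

Step 1. [-(2*(-(x^2))) = 18] flip signs both sides ⇒ neg: 2*(-(x^2)) = -18.
Step 2. [2*(-(x^2)) = -18] 2·(inner) — divide through by 2, so div: -(x^2) = -9.
Step 3. [-(x^2) = -9] flip signs both sides. So neg: x^2 = 9.
Step 4. [x^2 = 9] LHS squared, RHS 9 ≥ 0: apply √ (±). So sqrt: x = 3 or -3.

Answer: x ∈ {-3, 3}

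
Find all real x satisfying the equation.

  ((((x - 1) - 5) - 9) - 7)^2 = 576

Step 1. [((((x - 1) - 5) - 9) - 7)^2 = 576] LHS squared, RHS 576 ≥ 0: apply √ (±) ⇒ sqrt: (((x - 1) - 5) - 9) - 7 = 24 or -24.
Step 2. [(((x - 1) - 5) - 9) - 7 = 24 or -24] the outer -7 inverts by adding 7. So sub: ((x - 1) - 5) - 9 = 31 or -17.
Step 3. [((x - 1) - 5) - 9 = 31 or -17] -9 is outermost — add 9 both sides, so sub: (x - 1) - 5 = 40 or -8.
Step 4. [(x - 1) - 5 = 40 or -8] the outer -5 inverts by adding 5. So sub: x - 1 = 45 or -3.
Step 5. [x - 1 = 45 or -3] peel the -1: add 1 from each side, so sub: x = 46 or -2.

Answer: x ∈ {-2, 46}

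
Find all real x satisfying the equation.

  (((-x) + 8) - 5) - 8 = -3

Step 1. [(((-x) + 8) - 5) - 8 = -3] 8 comes off first (add 8) ⇒ sub: ((-x) + 8) - 5 = 5.
Step 2. [((-x) + 8) - 5 = 5] add 5: x sits inside (… - 5). So sub: (-x) + 8 = 10.
Step 3. [(-x) + 8 = 10] +8 is outermost — subtract 8 both sides, so sub: -x = 2.
Step 4. [-x = 2] LHS negated; negate both sides, so neg: x = -2.

Answer: x ∈ {-2}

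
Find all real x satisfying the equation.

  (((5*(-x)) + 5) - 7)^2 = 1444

Step 1. [(((5*(-x)) + 5) - 7)^2 = 1444] LHS squared, RHS 1444 ≥ 0: apply √ (±), so sqrt: ((5*(-x)) + 5) - 7 = 38 or -38.
Step 2. [((5*(-x)) + 5) - 7 = 38 or -38] -7 is outermost — add 7 both sides. So sub: (5*(-x)) + 5 = 45 or -31.
Step 3. [(5*(-x)) + 5 = 45 or -31] +5 is outermost — subtract 5 both sides ⇒ sub: 5*(-x) = 40 or -36.
Step 4. [5*(-x) = 40 or -36] divide by the outer 5, so div: -x = 8 or -36/5.
Step 5. [-x = 8 or -36/5] flip signs both sides. So neg: x = -8 or 36/5.

Answer: x ∈ {-8, 36/5}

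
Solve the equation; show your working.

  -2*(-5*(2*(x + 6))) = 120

Step 1. [-2*(-5*(2*(x + 6))) = 120] -2 out front; divide by -2. So div: -5*(2*(x + 6)) = -60.
Step 2. [-5*(2*(x + 6)) = -60] -5·(inner) — divide through by -5. So div: 2*(x + 6) = 12.
Step 3. [2*(x + 6) = 12] leading coefficient 2: divide by 2. So div: x + 6 = 6.
Step 4. [x + 6 = 6] subtract 6: x sits inside (… + 6) ⇒ sub: x = 0.

Answer: x ∈ {0}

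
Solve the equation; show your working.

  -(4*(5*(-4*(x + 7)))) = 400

Step 1. [-(4*(5*(-4*(x + 7)))) = 400] LHS negated; negate both sides ⇒ neg: 4*(5*(-4*(x + 7))) = -400.
Step 2. [4*(5*(-4*(x + 7))) = -400] 4 out front; divide by 4 ⇒ div: 5*(-4*(x + 7)) = -100.
Step 3. [5*(-4*(x + 7)) = -100] divide by the outer 5, so div: -4*(x + 7) = -20.
Step 4. [-4*(x + 7) = -20] -4·(inner) — divide through by -4 ⇒ div: x + 7 = 5.
Step 5. [x + 7 = 5] peel the +7: subtract 7 from each side. So sub: x = -2.

Answer: x ∈ {-2}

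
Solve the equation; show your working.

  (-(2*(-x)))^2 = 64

Step 1. [(-(2*(-x)))^2 = 64] 64 ≥ 0, LHS is (·)² — take ±√. So sqrt: -(2*(-x)) = 8 or -8.
Step 2. [-(2*(-x)) = 8 or -8] LHS negated; negate both sides ⇒ neg: 2*(-x) = -8 or 8.
Step 3. [2*(-x) = -8 or 8] leading coefficient 2: divide by 2. So div: -x = -4 or 4.
Step 4. [-x = -4 or 4] LHS negated; negate both sides ⇒ neg: x = 4 or -4.

Answer: x ∈ {-4, 4}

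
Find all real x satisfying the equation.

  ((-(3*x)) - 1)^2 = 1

Step 1. [((-(3*x)) - 1)^2 = 1] LHS squared, RHS 1 ≥ 0: apply √ (±), so sqrt: (-(3*x)) - 1 = 1 or -1.
Step 2. [(-(3*x)) - 1 = 1 or -1] add 1: x sits inside (… - 1), so sub: -(3*x) = 2 or 0.
Step 3. [-(3*x) = 2 or 0] flip signs both sides, so neg: 3*x = -2 or 0.
Step 4. [3*x = -2 or 0] leading coefficient 3: divide by 3. So div: x = -2/3 or 0.

Answer: x ∈ {-2/3, 0}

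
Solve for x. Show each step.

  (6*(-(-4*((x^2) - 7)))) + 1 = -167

Step 1. [(6*(-(-4*((x^2) - 7)))) + 1 = -167] +1 is outermost — subtract 1 both sides. So sub: 6*(-(-4*((x^2) - 7))) = -168.
Step 2. [6*(-(-4*((x^2) - 7))) = -168] leading coefficient 6: divide by 6. So div: -(-4*((x^2) - 7)) = -28.
Step 3. [-(-4*((x^2) - 7)) = -28] LHS negated; negate both sides ⇒ neg: -4*((x^2) - 7) = 28.
Step 4. [-4*((x^2) - 7) = 28] leading coefficient -4: divide by -4. So div: (x^2) - 7 = -7.
Step 5. [(x^2) - 7 = -7] 7 comes off first (add 7). So sub: x^2 = 0.
Step 6. [x^2 = 0] LHS squared, RHS 0 ≥ 0: apply √ (±). So sqrt: x = 0.

Answer: x ∈ {0}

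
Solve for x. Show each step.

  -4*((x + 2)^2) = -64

Step 1. [-4*((x + 2)^2) = -64] divide by the outer -4. So div: (x + 2)^2 = 16.
Step 2. [(x + 2)^2 = 16] √ both sides: 16 ≥ 0 gives two branches, so sqrt: x + 2 = 4 or -4.
Step 3. [x + 2 = 4 or -4] +2 is outermost — subtract 2 both sides ⇒ sub: x = 2 or -6.

Answer: x ∈ {-6, 2}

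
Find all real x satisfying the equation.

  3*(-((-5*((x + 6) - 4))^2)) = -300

Step 1. [3*(-((-5*((x + 6) - 4))^2)) = -300] leading coefficient 3: divide by 3 ⇒ div: -((-5*((x + 6) - 4))^2) = -100.
Step 2. [-((-5*((x + 6) - 4))^2) = -100] flip signs both sides, so neg: (-5*((x + 6) - 4))^2 = 100.
Step 3. [(-5*((x + 6) - 4))^2 = 100] LHS squared, RHS 100 ≥ 0: apply √ (±). So sqrt: -5*((x + 6) - 4) = 10 or -10.
Step 4. [-5*((x + 6) - 4) = 10 or -10] leading coefficient -5: divide by -5 ⇒ div: (x + 6) - 4 = -2 or 2.
Step 5. [(x + 6) - 4 = -2 or 2] -4 is outermost — add 4 both sides. So sub: x + 6 = 2 or 6.
Step 6. [x + 6 = 2 or 6] subtract 6: x sits inside (… + 6) ⇒ sub: x = -4 or 0.

Answer: x ∈ {-4, 0}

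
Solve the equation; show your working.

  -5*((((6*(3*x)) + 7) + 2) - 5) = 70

Step 1. [-5*((((6*(3*x)) + 7) + 2) - 5) = 70] divide by the outer -5, so div: (((6*(3*x)) + 7) + 2) - 5 = -14.
Step 2. [(((6*(3*x)) + 7) + 2) - 5 = -14] 5 comes off first (add 5). So sub: ((6*(3*x)) + 7) + 2 = -9.
Step 3. [((6*(3*x)) + 7) + 2 = -9] peel the +2: subtract 2 from each side ⇒ sub: (6*(3*x)) + 7 = -11.
Step 4. [(6*(3*x)) + 7 = -11] 7 comes off first (subtract 7) ⇒ sub: 6*(3*x) = -18.
Step 5. [6*(3*x) = -18] divide by the outer 6 ⇒ div: 3*x = -3.
Step 6. [3*x = -3] 3·(inner) — divide through by 3. So div: x = -1.

Answer: x ∈ {-1}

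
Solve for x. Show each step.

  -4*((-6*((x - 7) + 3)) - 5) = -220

Step 1. [-4*((-6*((x - 7) + 3)) - 5) = -220] leading coefficient -4: divide by -4, so div: (-6*((x - 7) + 3)) - 5 = 55.
Step 2. [(-6*((x - 7) + 3)) - 5 = 55] -5 is outermost — add 5 both sides, so sub: -6*((x - 7) + 3) = 60.
Step 3. [-6*((x - 7) + 3) = 60] -6 out front; divide by -6. So div: (x - 7) + 3 = -10.
Step 4. [(x - 7) + 3 = -10] subtract 3: x sits inside (… + 3). So sub: x - 7 = -13.
Step 5. [x - 7 = -13] the outer -7 inverts by adding 7. So sub: x = -6.

Answer: x ∈ {-6}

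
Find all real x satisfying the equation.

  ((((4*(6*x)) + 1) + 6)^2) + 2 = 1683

Step 1. [((((4*(6*x)) + 1) + 6)^2) + 2 = 1683] subtract 2: x sits inside (… + 2). So sub: (((4*(6*x)) + 1) + 6)^2 = 1681.
Step 2. [(((4*(6*x)) + 1) + 6)^2 = 1681] 1681 ≥ 0, LHS is (·)² — take ±√, so sqrt: ((4*(6*x)) + 1) + 6 = 41 or -41.
Step 3. [((4*(6*x)) + 1) + 6 = 41 or -41] 6 comes off first (subtract 6) ⇒ sub: (4*(6*x)) + 1 = 35 or -47.
Step 4. [(4*(6*x)) + 1 = 35 or -47] the outer +1 inverts by subtracting 1, so sub: 4*(6*x) = 34 or -48.
Step 5. [4*(6*x) = 34 or -48] leading coefficient 4: divide by 4, so div: 6*x = 17/2 or -12.
Step 6. [6*x = 17/2 or -12] divide by the outer 6. So div: x = 17/12 or -2.

Answer: x ∈ {-2, 17/12}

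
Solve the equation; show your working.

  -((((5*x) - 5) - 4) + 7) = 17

Step 1. [-((((5*x) - 5) - 4) + 7) = 17] flip signs both sides ⇒ neg: (((5*x) - 5) - 4) + 7 = -17.
Step 2. [(((5*x) - 5) - 4) + 7 = -17] subtract 7: x sits inside (… + 7). So sub: ((5*x) - 5) - 4 = -24.
Step 3. [((5*x) - 5) - 4 = -24] add 4: x sits inside (… - 4) ⇒ sub: (5*x) - 5 = -20.
Step 4. [(5*x) - 5 = -20] the outer -5 inverts by adding 5, so sub: 5*x = -15.
Step 5. [5*x = -15] 5·(inner) — divide through by 5 ⇒ div: x = -3.

Answer: x ∈ {-3}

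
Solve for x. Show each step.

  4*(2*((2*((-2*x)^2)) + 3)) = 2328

Step 1. [4*(2*((2*((-2*x)^2)) + 3)) = 2328] 4·(inner) — divide through by 4, so div: 2*((2*((-2*x)^2)) + 3) = 582.
Step 2. [2*((2*((-2*x)^2)) + 3) = 582] 2·(inner) — divide through by 2. So div: (2*((-2*x)^2)) + 3 = 291.
Step 3. [(2*((-2*x)^2)) + 3 = 291] subtract 3: x sits inside (… + 3), so sub: 2*((-2*x)^2) = 288.
Step 4. [2*((-2*x)^2) = 288] LHS = 2·(…); ÷2 both sides ⇒ div: (-2*x)^2 = 144.
Step 5. [(-2*x)^2 = 144] 144 ≥ 0, LHS is (·)² — take ±√, so sqrt: -2*x = 12 or -12.
Step 6. [-2*x = 12 or -12] -2·(inner) — divide through by -2, so div: x = -6 or 6.

Answer: x ∈ {-6, 6}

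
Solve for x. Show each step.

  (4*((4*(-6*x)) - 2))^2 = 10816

Step 1. [(4*((4*(-6*x)) - 2))^2 = 10816] √ both sides: 10816 ≥ 0 gives two branches. So sqrt: 4*((4*(-6*x)) - 2) = 104 or -104.
Step 2. [4*((4*(-6*x)) - 2) = 104 or -104] divide by the outer 4, so div: (4*(-6*x)) - 2 = 26 or -26.
Step 3. [(4*(-6*x)) - 2 = 26 or -26] 2 comes off first (add 2), so sub: 4*(-6*x) = 28 or -24.
Step 4. [4*(-6*x) = 28 or -24] LHS = 4·(…); ÷4 both sides, so div: -6*x = 7 or -6.
Step 5. [-6*x = 7 or -6] LHS = -6·(…); ÷-6 both sides. So div: x = -7/6 or 1.

Answer: x ∈ {-7/6, 1}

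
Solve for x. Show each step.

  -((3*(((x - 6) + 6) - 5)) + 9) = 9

Step 1. [-((3*(((x - 6) + 6) - 5)) + 9) = 9] flip signs both sides, so neg: (3*(((x - 6) + 6) - 5)) + 9 = -9.
Step 2. [(3*(((x - 6) + 6) - 5)) + 9 = -9] peel the +9: subtract 9 from each side. So sub: 3*(((x - 6) + 6) - 5) = -18.
Step 3. [3*(((x - 6) + 6) - 5) = -18] leading coefficient 3: divide by 3, so div: ((x - 6) + 6) - 5 = -6.
Step 4. [((x - 6) + 6) - 5 = -6] peel the -5: add 5 from each side. So sub: (x - 6) + 6 = -1.
Step 5. [(x - 6) + 6 = -1] +6 is outermost — subtract 6 both sides ⇒ sub: x - 6 = -7.
Step 6. [x - 6 = -7] peel the -6: add 6 from each side, so sub: x = -1.

Answer: x ∈ {-1}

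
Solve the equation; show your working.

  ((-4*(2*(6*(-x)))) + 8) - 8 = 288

Step 1. [((-4*(2*(6*(-x)))) + 8) - 8 = 288] the outer -8 inverts by adding 8 ⇒ sub: (-4*(2*(6*(-x)))) + 8 = 296.
Step 2. [(-4*(2*(6*(-x)))) + 8 = 296] -4 divides every term; factor it out ⇒ factor: (2*(6*(-x))) - 2 = -74.
Step 3. [(2*(6*(-x))) - 2 = -74] 2 | LHS and 2 | -74: pull 2 out. So factor: (6*(-x)) - 1 = -37.
Step 4. [(6*(-x)) - 1 = -37] peel the -1: add 1 from each side ⇒ sub: 6*(-x) = -36.
Step 5. [6*(-x) = -36] 6 out front; divide by 6 ⇒ div: -x = -6.
Step 6. [-x = -6] LHS negated; negate both sides ⇒ neg: x = 6.

Answer: x ∈ {6}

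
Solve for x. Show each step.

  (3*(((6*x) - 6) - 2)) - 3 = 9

Step 1. [(3*(((6*x) - 6) - 2)) - 3 = 9] 3 divides every term; factor it out. So factor: (((6*x) - 6) - 2) - 1 = 3.
Step 2. [(((6*x) - 6) - 2) - 1 = 3] the outer -1 inverts by adding 1, so sub: ((6*x) - 6) - 2 = 4.
Step 3. [((6*x) - 6) - 2 = 4] the outer -2 inverts by adding 2, so sub: (6*x) - 6 = 6.
Step 4. [(6*x) - 6 = 6] 6 divides every term; factor it out. So factor: x - 1 = 1.
Step 5. [x - 1 = 1] 1 comes off first (add 1) ⇒ sub: x = 2.

Answer: x ∈ {2}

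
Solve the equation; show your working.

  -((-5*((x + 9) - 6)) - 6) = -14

Step 1. [-((-5*((x + 9) - 6)) - 6) = -14] LHS negated; negate both sides, so neg: (-5*((x + 9) - 6)) - 6 = 14.
Step 2. [(-5*((x + 9) - 6)) - 6 = 14] peel the -6: add 6 from each side ⇒ sub: -5*((x + 9) - 6) = 20.
Step 3. [-5*((x + 9) - 6) = 20] -5 out front; divide by -5. So div: (x + 9) - 6 = -4.
Step 4. [(x + 9) - 6 = -4] add 6: x sits inside (… - 6), so sub: x + 9 = 2.
Step 5. [x + 9 = 2] subtract 9: x sits inside (… + 9) ⇒ sub: x = -7.

Answer: x ∈ {-7}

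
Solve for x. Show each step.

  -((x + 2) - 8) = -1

Step 1. [-((x + 2) - 8) = -1] flip signs both sides ⇒ neg: (x + 2) - 8 = 1.
Step 2. [(x + 2) - 8 = 1] -8 is outermost — add 8 both sides, so sub: x + 2 = 9.
Step 3. [x + 2 = 9] the outer +2 inverts by subtracting 2, so sub: x = 7.

Answer: x ∈ {7}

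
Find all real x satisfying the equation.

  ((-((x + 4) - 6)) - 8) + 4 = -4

Step 1. [((-((x + 4) - 6)) - 8) + 4 = -4] peel the +4: subtract 4 from each side. So sub: (-((x + 4) - 6)) - 8 = -8.
Step 2. [(-((x + 4) - 6)) - 8 = -8] -8 is outermost — add 8 both sides, so sub: -((x + 4) - 6) = 0.
Step 3. [-((x + 4) - 6) = 0] leading − — multiply by −1, so neg: (x + 4) - 6 = 0.
Step 4. [(x + 4) - 6 = 0] the outer -6 inverts by adding 6, so sub: x + 4 = 6.
Step 5. [x + 4 = 6] 4 comes off first (subtract 4) ⇒ sub: x = 2.

Answer: x ∈ {2}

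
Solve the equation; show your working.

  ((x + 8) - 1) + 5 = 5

Step 1. [((x + 8) - 1) + 5 = 5] peel the +5: subtract 5 from each side, so sub: (x + 8) - 1 = 0.
Step 2. [(x + 8) - 1 = 0] the outer -1 inverts by adding 1 ⇒ sub: x + 8 = 1.
Step 3. [x + 8 = 1] subtract 8: x sits inside (… + 8), so sub: x = -7.

Answer: x ∈ {-7}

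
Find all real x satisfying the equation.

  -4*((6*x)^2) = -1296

Step 1. [-4*((6*x)^2) = -1296] -4·(inner) — divide through by -4 ⇒ div: (6*x)^2 = 324.
Step 2. [(6*x)^2 = 324] √ both sides: 324 ≥ 0 gives two branches. So sqrt: 6*x = 18 or -18.
Step 3. [6*x = 18 or -18] divide by the outer 6 ⇒ div: x = 3 or -3.

Answer: x ∈ {-3, 3}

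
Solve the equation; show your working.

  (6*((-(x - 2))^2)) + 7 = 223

Step 1. [(6*((-(x - 2))^2)) + 7 = 223] the outer +7 inverts by subtracting 7, so sub: 6*((-(x - 2))^2) = 216.
Step 2. [6*((-(x - 2))^2) = 216] divide by the outer 6 ⇒ div: (-(x - 2))^2 = 36.
Step 3. [(-(x - 2))^2 = 36] 36 ≥ 0, LHS is (·)² — take ±√ ⇒ sqrt: -(x - 2) = 6 or -6.
Step 4. [-(x - 2) = 6 or -6] LHS negated; negate both sides, so neg: x - 2 = -6 or 6.
Step 5. [x - 2 = -6 or 6] -2 is outermost — add 2 both sides ⇒ sub: x = -4 or 8.

Answer: x ∈ {-4, 8}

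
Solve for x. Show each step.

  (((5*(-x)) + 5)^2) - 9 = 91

Step 1. [(((5*(-x)) + 5)^2) - 9 = 91] 9 comes off first (add 9). So sub: ((5*(-x)) + 5)^2 = 100.
Step 2. [((5*(-x)) + 5)^2 = 100] √ both sides: 100 ≥ 0 gives two branches, so sqrt: (5*(-x)) + 5 = 10 or -10.
Step 3. [(5*(-x)) + 5 = 10 or -10] the outer +5 inverts by subtracting 5. So sub: 5*(-x) = 5 or -15.
Step 4. [5*(-x) = 5 or -15] divide by the outer 5. So div: -x = 1 or -3.
Step 5. [-x = 1 or -3] flip signs both sides. So neg: x = -1 or 3.

Answer: x ∈ {-1, 3}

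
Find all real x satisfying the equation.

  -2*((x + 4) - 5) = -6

Step 1. [-2*((x + 4) - 5) = -6] -2 out front; divide by -2, so div: (x + 4) - 5 = 3.
Step 2. [(x + 4) - 5 = 3] the outer -5 inverts by adding 5 ⇒ sub: x + 4 = 8.
Step 3. [x + 4 = 8] peel the +4: subtract 4 from each side, so sub: x = 4.

Answer: x ∈ {4}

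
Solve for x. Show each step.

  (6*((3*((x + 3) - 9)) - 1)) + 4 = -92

Step 1. [(6*((3*((x + 3) - 9)) - 1)) + 4 = -92] +4 is outermost — subtract 4 both sides. So sub: 6*((3*((x + 3) - 9)) - 1) = -96.
Step 2. [6*((3*((x + 3) - 9)) - 1) = -96] leading coefficient 6: divide by 6, so div: (3*((x + 3) - 9)) - 1 = -16.
Step 3. [(3*((x + 3) - 9)) - 1 = -16] the outer -1 inverts by adding 1. So sub: 3*((x + 3) - 9) = -15.
Step 4. [3*((x + 3) - 9) = -15] 3·(inner) — divide through by 3 ⇒ div: (x + 3) - 9 = -5.
Step 5. [(x + 3) - 9 = -5] 9 comes off first (add 9) ⇒ sub: x + 3 = 4.
Step 6. [x + 3 = 4] 3 comes off first (subtract 3), so sub: x = 1.

Answer: x ∈ {1}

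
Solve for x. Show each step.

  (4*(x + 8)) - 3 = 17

Step 1. [(4*(x + 8)) - 3 = 17] peel the -3: add 3 from each side, so sub: 4*(x + 8) = 20.
Step 2. [4*(x + 8) = 20] divide by the outer 4, so div: x + 8 = 5.
Step 3. [x + 8 = 5] 8 comes off first (subtract 8) ⇒ sub: x = -3.

Answer: x ∈ {-3}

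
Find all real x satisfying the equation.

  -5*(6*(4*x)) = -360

Step 1. [-5*(6*(4*x)) = -360] -5 out front; divide by -5 ⇒ div: 6*(4*x) = 72.
Step 2. [6*(4*x) = 72] divide by the outer 6 ⇒ div: 4*x = 12.
Step 3. [4*x = 12] 4 out front; divide by 4. So div: x = 3.

Answer: x ∈ {3}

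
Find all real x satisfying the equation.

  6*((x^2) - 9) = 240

Step 1. [6*((x^2) - 9) = 240] divide by the outer 6, so div: (x^2) - 9 = 40.
Step 2. [(x^2) - 9 = 40] the outer -9 inverts by adding 9, so sub: x^2 = 49.
Step 3. [x^2 = 49] LHS squared, RHS 49 ≥ 0: apply √ (±) ⇒ sqrt: x = 7 or -7.

Answer: x ∈ {-7, 7}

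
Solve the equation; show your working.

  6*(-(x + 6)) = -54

Step 1. [6*(-(x + 6)) = -54] 6 out front; divide by 6. So div: -(x + 6) = -9.
Step 2. [-(x + 6) = -9] leading − — multiply by −1, so neg: x + 6 = 9.
Step 3. [x + 6 = 9] the outer +6 inverts by subtracting 6. So sub: x = 3.

Answer: x ∈ {3}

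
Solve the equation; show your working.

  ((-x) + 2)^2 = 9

Step 1. [((-x) + 2)^2 = 9] √ both sides: 9 ≥ 0 gives two branches, so sqrt: (-x) + 2 = 3 or -3.
Step 2. [(-x) + 2 = 3 or -3] subtract 2: x sits inside (… + 2). So sub: -x = 1 or -5.
Step 3. [-x = 1 or -5] LHS negated; negate both sides ⇒ neg: x = -1 or 5.

Answer: x ∈ {-1, 5}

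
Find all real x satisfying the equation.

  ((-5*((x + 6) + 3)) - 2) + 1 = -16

Step 1. [((-5*((x + 6) + 3)) - 2) + 1 = -16] the outer +1 inverts by subtracting 1 ⇒ sub: (-5*((x + 6) + 3)) - 2 = -17.
Step 2. [(-5*((x + 6) + 3)) - 2 = -17] 2 comes off first (add 2) ⇒ sub: -5*((x + 6) + 3) = -15.
Step 3. [-5*((x + 6) + 3) = -15] divide by the outer -5 ⇒ div: (x + 6) + 3 = 3.
Step 4. [(x + 6) + 3 = 3] subtract 3: x sits inside (… + 3), so sub: x + 6 = 0.
Step 5. [x + 6 = 0] subtract 6: x sits inside (… + 6), so sub: x = -6.

Answer: x ∈ {-6}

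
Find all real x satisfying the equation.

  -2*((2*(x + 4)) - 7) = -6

Step 1. [-2*((2*(x + 4)) - 7) = -6] LHS = -2·(…); ÷-2 both sides. So div: (2*(x + 4)) - 7 = 3.
Step 2. [(2*(x + 4)) - 7 = 3] 7 comes off first (add 7) ⇒ sub: 2*(x + 4) = 10.
Step 3. [2*(x + 4) = 10] divide by the outer 2 ⇒ div: x + 4 = 5.
Step 4. [x + 4 = 5] the outer +4 inverts by subtracting 4 ⇒ sub: x = 1.

Answer: x ∈ {1}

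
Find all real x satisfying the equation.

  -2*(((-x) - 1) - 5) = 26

Step 1. [-2*(((-x) - 1) - 5) = 26] leading coefficient -2: divide by -2. So div: ((-x) - 1) - 5 = -13.
Step 2. [((-x) - 1) - 5 = -13] add 5: x sits inside (… - 5) ⇒ sub: (-x) - 1 = -8.
Step 3. [(-x) - 1 = -8] 1 comes off first (add 1), so sub: -x = -7.
Step 4. [-x = -7] flip signs both sides ⇒ neg: x = 7.

Answer: x ∈ {7}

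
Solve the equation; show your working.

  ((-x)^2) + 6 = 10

Step 1. [((-x)^2) + 6 = 10] the outer +6 inverts by subtracting 6 ⇒ sub: (-x)^2 = 4.
Step 2. [(-x)^2 = 4] √ both sides: 4 ≥ 0 gives two branches ⇒ sqrt: -x = 2 or -2.
Step 3. [-x = 2 or -2] LHS negated; negate both sides, so neg: x = -2 or 2.

Answer: x ∈ {-2, 2}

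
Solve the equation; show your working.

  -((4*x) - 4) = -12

Step 1. [-((4*x) - 4) = -12] flip signs both sides. So neg: (4*x) - 4 = 12.
Step 2. [(4*x) - 4 = 12] common factor 4 (LHS and 12) — divide through. So factor: x - 1 = 3.
Step 3. [x - 1 = 3] add 1: x sits inside (… - 1), so sub: x = 4.

Answer: x ∈ {4}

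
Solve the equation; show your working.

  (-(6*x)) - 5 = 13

Step 1. [(-(6*x)) - 5 = 13] 5 comes off first (add 5), so sub: -(6*x) = 18.
Step 2. [-(6*x) = 18] leading − — multiply by −1. So neg: 6*x = -18.
Step 3. [6*x = -18] LHS = 6·(…); ÷6 both sides ⇒ div: x = -3.

Answer: x ∈ {-3}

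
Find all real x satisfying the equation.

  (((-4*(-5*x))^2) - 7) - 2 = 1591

Step 1. [(((-4*(-5*x))^2) - 7) - 2 = 1591] the outer -2 inverts by adding 2. So sub: ((-4*(-5*x))^2) - 7 = 1593.
Step 2. [((-4*(-5*x))^2) - 7 = 1593] -7 is outermost — add 7 both sides. So sub: (-4*(-5*x))^2 = 1600.
Step 3. [(-4*(-5*x))^2 = 1600] √ both sides: 1600 ≥ 0 gives two branches ⇒ sqrt: -4*(-5*x) = 40 or -40.
Step 4. [-4*(-5*x) = 40 or -40] -4 out front; divide by -4 ⇒ div: -5*x = -10 or 10.
Step 5. [-5*x = -10 or 10] LHS = -5·(…); ÷-5 both sides, so div: x = 2 or -2.

Answer: x ∈ {-2, 2}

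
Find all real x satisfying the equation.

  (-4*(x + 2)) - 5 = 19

Step 1. [(-4*(x + 2)) - 5 = 19] add 5: x sits inside (… - 5) ⇒ sub: -4*(x + 2) = 24.
Step 2. [-4*(x + 2) = 24] LHS = -4·(…); ÷-4 both sides. So div: x + 2 = -6.
Step 3. [x + 2 = -6] +2 is outermost — subtract 2 both sides. So sub: x = -8.

Answer: x ∈ {-8}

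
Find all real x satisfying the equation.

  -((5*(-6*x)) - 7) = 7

Step 1. [-((5*(-6*x)) - 7) = 7] leading − — multiply by −1 ⇒ neg: (5*(-6*x)) - 7 = -7.
Step 2. [(5*(-6*x)) - 7 = -7] the outer -7 inverts by adding 7. So sub: 5*(-6*x) = 0.
Step 3. [5*(-6*x) = 0] LHS = 5·(…); ÷5 both sides. So div: -6*x = 0.
Step 4. [-6*x = 0] divide by the outer -6 ⇒ div: x = 0.

Answer: x ∈ {0}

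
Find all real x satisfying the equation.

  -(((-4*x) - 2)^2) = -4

Step 1. [-(((-4*x) - 2)^2) = -4] flip signs both sides ⇒ neg: ((-4*x) - 2)^2 = 4.
Step 2. [((-4*x) - 2)^2 = 4] 4 ≥ 0, LHS is (·)² — take ±√, so sqrt: (-4*x) - 2 = 2 or -2.
Step 3. [(-4*x) - 2 = 2 or -2] add 2: x sits inside (… - 2), so sub: -4*x = 4 or 0.
Step 4. [-4*x = 4 or 0] -4·(inner) — divide through by -4, so div: x = -1 or 0.

Answer: x ∈ {-1, 0}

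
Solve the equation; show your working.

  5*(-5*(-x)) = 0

Step 1. [5*(-5*(-x)) = 0] LHS = 5·(…); ÷5 both sides. So div: -5*(-x) = 0.
Step 2. [-5*(-x) = 0] -5 out front; divide by -5, so div: -x = 0.
Step 3. [-x = 0] leading − — multiply by −1. So neg: x = 0.

Answer: x ∈ {0}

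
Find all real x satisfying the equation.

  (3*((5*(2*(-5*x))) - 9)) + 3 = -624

Step 1. [(3*((5*(2*(-5*x))) - 9)) + 3 = -624] subtract 3: x sits inside (… + 3), so sub: 3*((5*(2*(-5*x))) - 9) = -627.
Step 2. [3*((5*(2*(-5*x))) - 9) = -627] LHS = 3·(…); ÷3 both sides, so div: (5*(2*(-5*x))) - 9 = -209.
Step 3. [(5*(2*(-5*x))) - 9 = -209] peel the -9: add 9 from each side ⇒ sub: 5*(2*(-5*x)) = -200.
Step 4. [5*(2*(-5*x)) = -200] leading coefficient 5: divide by 5 ⇒ div: 2*(-5*x) = -40.
Step 5. [2*(-5*x) = -40] divide by the outer 2, so div: -5*x = -20.
Step 6. [-5*x = -20] LHS = -5·(…); ÷-5 both sides. So div: x = 4.

Answer: x ∈ {4}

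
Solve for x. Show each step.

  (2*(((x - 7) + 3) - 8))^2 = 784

Step 1. [(2*(((x - 7) + 3) - 8))^2 = 784] √ both sides: 784 ≥ 0 gives two branches ⇒ sqrt: 2*(((x - 7) + 3) - 8) = 28 or -28.
Step 2. [2*(((x - 7) + 3) - 8) = 28 or -28] divide by the outer 2 ⇒ div: ((x - 7) + 3) - 8 = 14 or -14.
Step 3. [((x - 7) + 3) - 8 = 14 or -14] peel the -8: add 8 from each side, so sub: (x - 7) + 3 = 22 or -6.
Step 4. [(x - 7) + 3 = 22 or -6] peel the +3: subtract 3 from each side. So sub: x - 7 = 19 or -9.
Step 5. [x - 7 = 19 or -9] add 7: x sits inside (… - 7), so sub: x = 26 or -2.

Answer: x ∈ {-2, 26}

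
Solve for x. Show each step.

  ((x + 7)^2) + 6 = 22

Step 1. [((x + 7)^2) + 6 = 22] peel the +6: subtract 6 from each side. So sub: (x + 7)^2 = 16.
Step 2. [(x + 7)^2 = 16] LHS squared, RHS 16 ≥ 0: apply √ (±), so sqrt: x + 7 = 4 or -4.
Step 3. [x + 7 = 4 or -4] the outer +7 inverts by subtracting 7. So sub: x = -3 or -11.

Answer: x ∈ {-11, -3}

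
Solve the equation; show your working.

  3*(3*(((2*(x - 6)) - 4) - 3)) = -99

Step 1. [3*(3*(((2*(x - 6)) - 4) - 3)) = -99] LHS = 3·(…); ÷3 both sides ⇒ div: 3*(((2*(x - 6)) - 4) - 3) = -33.
Step 2. [3*(((2*(x - 6)) - 4) - 3) = -33] LHS = 3·(…); ÷3 both sides, so div: ((2*(x - 6)) - 4) - 3 = -11.
Step 3. [((2*(x - 6)) - 4) - 3 = -11] -3 is outermost — add 3 both sides. So sub: (2*(x - 6)) - 4 = -8.
Step 4. [(2*(x - 6)) - 4 = -8] 2 | LHS and 2 | -8: pull 2 out ⇒ factor: (x - 6) - 2 = -4.
Step 5. [(x - 6) - 2 = -4] the outer -2 inverts by adding 2, so sub: x - 6 = -2.
Step 6. [x - 6 = -2] the outer -6 inverts by adding 6. So sub: x = 4.

Answer: x ∈ {4}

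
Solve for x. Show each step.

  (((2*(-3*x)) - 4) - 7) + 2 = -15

Step 1. [(((2*(-3*x)) - 4) - 7) + 2 = -15] +2 is outermost — subtract 2 both sides, so sub: ((2*(-3*x)) - 4) - 7 = -17.
Step 2. [((2*(-3*x)) - 4) - 7 = -17] peel the -7: add 7 from each side ⇒ sub: (2*(-3*x)) - 4 = -10.
Step 3. [(2*(-3*x)) - 4 = -10] common factor 2 (LHS and -10) — divide through. So factor: (-3*x) - 2 = -5.
Step 4. [(-3*x) - 2 = -5] add 2: x sits inside (… - 2) ⇒ sub: -3*x = -3.
Step 5. [-3*x = -3] LHS = -3·(…); ÷-3 both sides, so div: x = 1.

Answer: x ∈ {1}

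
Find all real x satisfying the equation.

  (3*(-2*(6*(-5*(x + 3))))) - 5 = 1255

Step 1. [(3*(-2*(6*(-5*(x + 3))))) - 5 = 1255] peel the -5: add 5 from each side ⇒ sub: 3*(-2*(6*(-5*(x + 3)))) = 1260.
Step 2. [3*(-2*(6*(-5*(x + 3)))) = 1260] LHS = 3·(…); ÷3 both sides, so div: -2*(6*(-5*(x + 3))) = 420.
Step 3. [-2*(6*(-5*(x + 3))) = 420] -2 out front; divide by -2. So div: 6*(-5*(x + 3)) = -210.
Step 4. [6*(-5*(x + 3)) = -210] 6·(inner) — divide through by 6, so div: -5*(x + 3) = -35.
Step 5. [-5*(x + 3) = -35] divide by the outer -5 ⇒ div: x + 3 = 7.
Step 6. [x + 3 = 7] +3 is outermost — subtract 3 both sides ⇒ sub: x = 4.

Answer: x ∈ {4}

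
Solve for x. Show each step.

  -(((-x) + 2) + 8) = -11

Step 1. [-(((-x) + 2) + 8) = -11] LHS negated; negate both sides. So neg: ((-x) + 2) + 8 = 11.
Step 2. [((-x) + 2) + 8 = 11] 8 comes off first (subtract 8), so sub: (-x) + 2 = 3.
Step 3. [(-x) + 2 = 3] 2 comes off first (subtract 2), so sub: -x = 1.
Step 4. [-x = 1] flip signs both sides ⇒ neg: x = -1.

Answer: x ∈ {-1}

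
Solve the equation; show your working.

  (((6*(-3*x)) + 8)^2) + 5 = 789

Step 1. [(((6*(-3*x)) + 8)^2) + 5 = 789] +5 is outermost — subtract 5 both sides, so sub: ((6*(-3*x)) + 8)^2 = 784.
Step 2. [((6*(-3*x)) + 8)^2 = 784] 784 ≥ 0, LHS is (·)² — take ±√ ⇒ sqrt: (6*(-3*x)) + 8 = 28 or -28.
Step 3. [(6*(-3*x)) + 8 = 28 or -28] peel the +8: subtract 8 from each side ⇒ sub: 6*(-3*x) = 20 or -36.
Step 4. [6*(-3*x) = 20 or -36] 6·(inner) — divide through by 6. So div: -3*x = 10/3 or -6.
Step 5. [-3*x = 10/3 or -6] divide by the outer -3, so div: x = -10/9 or 2.

Answer: x ∈ {-10/9, 2}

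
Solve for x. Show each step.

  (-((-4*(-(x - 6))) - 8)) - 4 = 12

Step 1. [(-((-4*(-(x - 6))) - 8)) - 4 = 12] add 4: x sits inside (… - 4), so sub: -((-4*(-(x - 6))) - 8) = 16.
Step 2. [-((-4*(-(x - 6))) - 8) = 16] flip signs both sides, so neg: (-4*(-(x - 6))) - 8 = -16.
Step 3. [(-4*(-(x - 6))) - 8 = -16] -8 is outermost — add 8 both sides. So sub: -4*(-(x - 6)) = -8.
Step 4. [-4*(-(x - 6)) = -8] LHS = -4·(…); ÷-4 both sides, so div: -(x - 6) = 2.
Step 5. [-(x - 6) = 2] leading − — multiply by −1, so neg: x - 6 = -2.
Step 6. [x - 6 = -2] the outer -6 inverts by adding 6, so sub: x = 4.

Answer: x ∈ {4}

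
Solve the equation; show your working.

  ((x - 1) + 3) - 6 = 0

Step 1. [((x - 1) + 3) - 6 = 0] the outer -6 inverts by adding 6, so sub: (x - 1) + 3 = 6.
Step 2. [(x - 1) + 3 = 6] the outer +3 inverts by subtracting 3 ⇒ sub: x - 1 = 3.
Step 3. [x - 1 = 3] add 1: x sits inside (… - 1) ⇒ sub: x = 4.

Answer: x ∈ {4}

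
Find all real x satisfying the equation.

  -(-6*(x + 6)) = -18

Step 1. [-(-6*(x + 6)) = -18] leading − — multiply by −1, so neg: -6*(x + 6) = 18.
Step 2. [-6*(x + 6) = 18] -6 out front; divide by -6 ⇒ div: x + 6 = -3.
Step 3. [x + 6 = -3] the outer +6 inverts by subtracting 6 ⇒ sub: x = -9.

Answer: x ∈ {-9}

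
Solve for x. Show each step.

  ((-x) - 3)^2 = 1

Step 1. [((-x) - 3)^2 = 1] LHS squared, RHS 1 ≥ 0: apply √ (±). So sqrt: (-x) - 3 = 1 or -1.
Step 2. [(-x) - 3 = 1 or -1] 3 comes off first (add 3). So sub: -x = 4 or 2.
Step 3. [-x = 4 or 2] flip signs both sides, so neg: x = -4 or -2.

Answer: x ∈ {-4, -2}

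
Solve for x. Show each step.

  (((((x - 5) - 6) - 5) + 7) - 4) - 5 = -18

Step 1. [(((((x - 5) - 6) - 5) + 7) - 4) - 5 = -18] -5 is outermost — add 5 both sides. So sub: ((((x - 5) - 6) - 5) + 7) - 4 = -13.
Step 2. [((((x - 5) - 6) - 5) + 7) - 4 = -13] -4 is outermost — add 4 both sides, so sub: (((x - 5) - 6) - 5) + 7 = -9.
Step 3. [(((x - 5) - 6) - 5) + 7 = -9] subtract 7: x sits inside (… + 7) ⇒ sub: ((x - 5) - 6) - 5 = -16.
Step 4. [((x - 5) - 6) - 5 = -16] peel the -5: add 5 from each side ⇒ sub: (x - 5) - 6 = -11.
Step 5. [(x - 5) - 6 = -11] add 6: x sits inside (… - 6). So sub: x - 5 = -5.
Step 6. [x - 5 = -5] 5 comes off first (add 5) ⇒ sub: x = 0.

Answer: x ∈ {0}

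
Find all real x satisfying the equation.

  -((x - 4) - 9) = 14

Step 1. [-((x - 4) - 9) = 14] flip signs both sides ⇒ neg: (x - 4) - 9 = -14.
Step 2. [(x - 4) - 9 = -14] -9 is outermost — add 9 both sides, so sub: x - 4 = -5.
Step 3. [x - 4 = -5] the outer -4 inverts by adding 4, so sub: x = -1.

Answer: x ∈ {-1}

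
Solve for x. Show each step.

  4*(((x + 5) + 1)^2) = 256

Step 1. [4*(((x + 5) + 1)^2) = 256] 4·(inner) — divide through by 4 ⇒ div: ((x + 5) + 1)^2 = 64.
Step 2. [((x + 5) + 1)^2 = 64] √ both sides: 64 ≥ 0 gives two branches, so sqrt: (x + 5) + 1 = 8 or -8.
Step 3. [(x + 5) + 1 = 8 or -8] subtract 1: x sits inside (… + 1) ⇒ sub: x + 5 = 7 or -9.
Step 4. [x + 5 = 7 or -9] +5 is outermost — subtract 5 both sides. So sub: x = 2 or -14.

Answer: x ∈ {-14, 2}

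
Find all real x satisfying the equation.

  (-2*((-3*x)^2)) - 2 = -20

Step 1. [(-2*((-3*x)^2)) - 2 = -20] the outer -2 inverts by adding 2, so sub: -2*((-3*x)^2) = -18.
Step 2. [-2*((-3*x)^2) = -18] -2 out front; divide by -2 ⇒ div: (-3*x)^2 = 9.
Step 3. [(-3*x)^2 = 9] 9 ≥ 0, LHS is (·)² — take ±√. So sqrt: -3*x = 3 or -3.
Step 4. [-3*x = 3 or -3] -3·(inner) — divide through by -3. So div: x = -1 or 1.

Answer: x ∈ {-1, 1}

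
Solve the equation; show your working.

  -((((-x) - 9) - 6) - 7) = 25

Step 1. [-((((-x) - 9) - 6) - 7) = 25] flip signs both sides ⇒ neg: (((-x) - 9) - 6) - 7 = -25.
Step 2. [(((-x) - 9) - 6) - 7 = -25] 7 comes off first (add 7). So sub: ((-x) - 9) - 6 = -18.
Step 3. [((-x) - 9) - 6 = -18] the outer -6 inverts by adding 6. So sub: (-x) - 9 = -12.
Step 4. [(-x) - 9 = -12] peel the -9: add 9 from each side ⇒ sub: -x = -3.
Step 5. [-x = -3] leading − — multiply by −1, so neg: x = 3.

Answer: x ∈ {3}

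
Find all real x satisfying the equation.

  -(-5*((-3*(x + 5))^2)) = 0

Step 1. [-(-5*((-3*(x + 5))^2)) = 0] LHS negated; negate both sides, so neg: -5*((-3*(x + 5))^2) = 0.
Step 2. [-5*((-3*(x + 5))^2) = 0] LHS = -5·(…); ÷-5 both sides. So div: (-3*(x + 5))^2 = 0.
Step 3. [(-3*(x + 5))^2 = 0] 0 ≥ 0, LHS is (·)² — take ±√ ⇒ sqrt: -3*(x + 5) = 0.
Step 4. [-3*(x + 5) = 0] -3·(inner) — divide through by -3, so div: x + 5 = 0.
Step 5. [x + 5 = 0] peel the +5: subtract 5 from each side, so sub: x = -5.

Answer: x ∈ {-5}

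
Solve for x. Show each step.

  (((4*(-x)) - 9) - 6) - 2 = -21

Step 1. [(((4*(-x)) - 9) - 6) - 2 = -21] the outer -2 inverts by adding 2. So sub: ((4*(-x)) - 9) - 6 = -19.
Step 2. [((4*(-x)) - 9) - 6 = -19] the outer -6 inverts by adding 6, so sub: (4*(-x)) - 9 = -13.
Step 3. [(4*(-x)) - 9 = -13] add 9: x sits inside (… - 9). So sub: 4*(-x) = -4.
Step 4. [4*(-x) = -4] 4 out front; divide by 4. So div: -x = -1.
Step 5. [-x = -1] flip signs both sides. So neg: x = 1.

Answer: x ∈ {1}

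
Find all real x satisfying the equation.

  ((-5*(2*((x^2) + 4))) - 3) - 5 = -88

Step 1. [((-5*(2*((x^2) + 4))) - 3) - 5 = -88] peel the -5: add 5 from each side ⇒ sub: (-5*(2*((x^2) + 4))) - 3 = -83.
Step 2. [(-5*(2*((x^2) + 4))) - 3 = -83] add 3: x sits inside (… - 3) ⇒ sub: -5*(2*((x^2) + 4)) = -80.
Step 3. [-5*(2*((x^2) + 4)) = -80] -5 out front; divide by -5, so div: 2*((x^2) + 4) = 16.
Step 4. [2*((x^2) + 4) = 16] 2 out front; divide by 2. So div: (x^2) + 4 = 8.
Step 5. [(x^2) + 4 = 8] peel the +4: subtract 4 from each side ⇒ sub: x^2 = 4.
Step 6. [x^2 = 4] √ both sides: 4 ≥ 0 gives two branches. So sqrt: x = 2 or -2.

Answer: x ∈ {-2, 2}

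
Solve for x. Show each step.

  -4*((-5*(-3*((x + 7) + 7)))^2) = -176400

Step 1. [-4*((-5*(-3*((x + 7) + 7)))^2) = -176400] leading coefficient -4: divide by -4. So div: (-5*(-3*((x + 7) + 7)))^2 = 44100.
Step 2. [(-5*(-3*((x + 7) + 7)))^2 = 44100] 44100 ≥ 0, LHS is (·)² — take ±√ ⇒ sqrt: -5*(-3*((x + 7) + 7)) = 210 or -210.
Step 3. [-5*(-3*((x + 7) + 7)) = 210 or -210] -5·(inner) — divide through by -5, so div: -3*((x + 7) + 7) = -42 or 42.
Step 4. [-3*((x + 7) + 7) = -42 or 42] -3 out front; divide by -3, so div: (x + 7) + 7 = 14 or -14.
Step 5. [(x + 7) + 7 = 14 or -14] +7 is outermost — subtract 7 both sides. So sub: x + 7 = 7 or -21.
Step 6. [x + 7 = 7 or -21] peel the +7: subtract 7 from each side, so sub: x = 0 or -28.

Answer: x ∈ {-28, 0}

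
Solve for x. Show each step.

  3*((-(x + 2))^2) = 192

Step 1. [3*((-(x + 2))^2) = 192] LHS = 3·(…); ÷3 both sides. So div: (-(x + 2))^2 = 64.
Step 2. [(-(x + 2))^2 = 64] 64 ≥ 0, LHS is (·)² — take ±√. So sqrt: -(x + 2) = 8 or -8.
Step 3. [-(x + 2) = 8 or -8] LHS negated; negate both sides. So neg: x + 2 = -8 or 8.
Step 4. [x + 2 = -8 or 8] +2 is outermost — subtract 2 both sides ⇒ sub: x = -10 or 6.

Answer: x ∈ {-10, 6}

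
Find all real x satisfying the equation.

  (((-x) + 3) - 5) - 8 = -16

Step 1. [(((-x) + 3) - 5) - 8 = -16] -8 is outermost — add 8 both sides ⇒ sub: ((-x) + 3) - 5 = -8.
Step 2. [((-x) + 3) - 5 = -8] peel the -5: add 5 from each side, so sub: (-x) + 3 = -3.
Step 3. [(-x) + 3 = -3] +3 is outermost — subtract 3 both sides, so sub: -x = -6.
Step 4. [-x = -6] LHS negated; negate both sides, so neg: x = 6.

Answer: x ∈ {6}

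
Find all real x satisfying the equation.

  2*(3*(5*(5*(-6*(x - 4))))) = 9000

Step 1. [2*(3*(5*(5*(-6*(x - 4))))) = 9000] LHS = 2·(…); ÷2 both sides. So div: 3*(5*(5*(-6*(x - 4)))) = 4500.
Step 2. [3*(5*(5*(-6*(x - 4)))) = 4500] 3 out front; divide by 3. So div: 5*(5*(-6*(x - 4))) = 1500.
Step 3. [5*(5*(-6*(x - 4))) = 1500] 5·(inner) — divide through by 5, so div: 5*(-6*(x - 4)) = 300.
Step 4. [5*(-6*(x - 4)) = 300] 5 out front; divide by 5. So div: -6*(x - 4) = 60.
Step 5. [-6*(x - 4) = 60] -6 out front; divide by -6. So div: x - 4 = -10.
Step 6. [x - 4 = -10] 4 comes off first (add 4), so sub: x = -6.

Answer: x ∈ {-6}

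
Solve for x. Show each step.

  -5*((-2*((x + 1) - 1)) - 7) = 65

Step 1. [-5*((-2*((x + 1) - 1)) - 7) = 65] -5·(inner) — divide through by -5. So div: (-2*((x + 1) - 1)) - 7 = -13.
Step 2. [(-2*((x + 1) - 1)) - 7 = -13] add 7: x sits inside (… - 7). So sub: -2*((x + 1) - 1) = -6.
Step 3. [-2*((x + 1) - 1) = -6] divide by the outer -2, so div: (x + 1) - 1 = 3.
Step 4. [(x + 1) - 1 = 3] peel the -1: add 1 from each side ⇒ sub: x + 1 = 4.
Step 5. [x + 1 = 4] subtract 1: x sits inside (… + 1) ⇒ sub: x = 3.

Answer: x ∈ {3}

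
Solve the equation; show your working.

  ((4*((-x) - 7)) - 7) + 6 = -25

Step 1. [((4*((-x) - 7)) - 7) + 6 = -25] peel the +6: subtract 6 from each side. So sub: (4*((-x) - 7)) - 7 = -31.
Step 2. [(4*((-x) - 7)) - 7 = -31] the outer -7 inverts by adding 7, so sub: 4*((-x) - 7) = -24.
Step 3. [4*((-x) - 7) = -24] divide by the outer 4, so div: (-x) - 7 = -6.
Step 4. [(-x) - 7 = -6] 7 comes off first (add 7), so sub: -x = 1.
Step 5. [-x = 1] flip signs both sides ⇒ neg: x = -1.

Answer: x ∈ {-1}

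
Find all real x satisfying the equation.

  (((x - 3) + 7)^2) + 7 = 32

Step 1. [(((x - 3) + 7)^2) + 7 = 32] subtract 7: x sits inside (… + 7), so sub: ((x - 3) + 7)^2 = 25.
Step 2. [((x - 3) + 7)^2 = 25] 25 ≥ 0, LHS is (·)² — take ±√. So sqrt: (x - 3) + 7 = 5 or -5.
Step 3. [(x - 3) + 7 = 5 or -5] the outer +7 inverts by subtracting 7 ⇒ sub: x - 3 = -2 or -12.
Step 4. [x - 3 = -2 or -12] add 3: x sits inside (… - 3). So sub: x = 1 or -9.

Answer: x ∈ {-9, 1}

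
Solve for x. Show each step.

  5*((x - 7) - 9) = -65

Step 1. [5*((x - 7) - 9) = -65] divide by the outer 5, so div: (x - 7) - 9 = -13.
Step 2. [(x - 7) - 9 = -13] add 9: x sits inside (… - 9). So sub: x - 7 = -4.
Step 3. [x - 7 = -4] -7 is outermost — add 7 both sides ⇒ sub: x = 3.

Answer: x ∈ {3}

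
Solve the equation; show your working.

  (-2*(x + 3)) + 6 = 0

Step 1. [(-2*(x + 3)) + 6 = 0] -2 divides every term; factor it out. So factor: (x + 3) - 3 = 0.
Step 2. [(x + 3) - 3 = 0] 3 comes off first (add 3) ⇒ sub: x + 3 = 3.
Step 3. [x + 3 = 3] subtract 3: x sits inside (… + 3), so sub: x = 0.

Answer: x ∈ {0}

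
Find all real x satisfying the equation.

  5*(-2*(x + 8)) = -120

Step 1. [5*(-2*(x + 8)) = -120] LHS = 5·(…); ÷5 both sides, so div: -2*(x + 8) = -24.
Step 2. [-2*(x + 8) = -24] -2·(inner) — divide through by -2 ⇒ div: x + 8 = 12.
Step 3. [x + 8 = 12] 8 comes off first (subtract 8) ⇒ sub: x = 4.

Answer: x ∈ {4}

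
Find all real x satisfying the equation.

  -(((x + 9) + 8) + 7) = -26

Step 1. [-(((x + 9) + 8) + 7) = -26] LHS negated; negate both sides. So neg: ((x + 9) + 8) + 7 = 26.
Step 2. [((x + 9) + 8) + 7 = 26] peel the +7: subtract 7 from each side. So sub: (x + 9) + 8 = 19.
Step 3. [(x + 9) + 8 = 19] subtract 8: x sits inside (… + 8). So sub: x + 9 = 11.
Step 4. [x + 9 = 11] peel the +9: subtract 9 from each side ⇒ sub: x = 2.

Answer: x ∈ {2}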